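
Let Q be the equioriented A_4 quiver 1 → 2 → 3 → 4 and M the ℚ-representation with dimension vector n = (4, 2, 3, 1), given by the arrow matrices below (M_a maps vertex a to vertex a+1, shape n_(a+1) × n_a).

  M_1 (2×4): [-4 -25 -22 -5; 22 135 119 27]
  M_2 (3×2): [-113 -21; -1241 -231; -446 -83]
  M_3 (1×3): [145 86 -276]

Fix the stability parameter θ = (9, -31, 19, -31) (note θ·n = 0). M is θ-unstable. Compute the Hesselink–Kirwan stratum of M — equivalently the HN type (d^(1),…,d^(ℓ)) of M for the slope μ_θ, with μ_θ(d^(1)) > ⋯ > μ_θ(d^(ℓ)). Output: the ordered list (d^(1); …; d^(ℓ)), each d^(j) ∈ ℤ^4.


Via rank(M_{q-1}∘⋯∘M_p): M ≅ I[1,1]^2, I[1,3], I[1,4], I[3,3].
μ_θ-semistable layers: μ^(1)=19; μ^(2)=9; μ^(3)=-6; μ^(4)=-11

((0, 0, 2, 0); (2, 0, 0, 0); (0, 0, 1, 1); (2, 2, 0, 0))


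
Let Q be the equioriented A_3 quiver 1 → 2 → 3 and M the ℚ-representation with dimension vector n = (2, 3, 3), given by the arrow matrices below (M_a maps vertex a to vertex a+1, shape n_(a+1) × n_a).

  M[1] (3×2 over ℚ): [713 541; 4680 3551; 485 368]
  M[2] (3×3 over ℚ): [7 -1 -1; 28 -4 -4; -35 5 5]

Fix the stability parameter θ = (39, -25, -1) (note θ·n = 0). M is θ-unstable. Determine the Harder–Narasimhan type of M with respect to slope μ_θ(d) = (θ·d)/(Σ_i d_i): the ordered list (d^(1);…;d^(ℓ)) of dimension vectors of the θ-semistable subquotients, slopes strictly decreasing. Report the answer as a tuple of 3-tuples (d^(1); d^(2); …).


Interval decomposition of M: I[1,2], I[1,3], I[2,2], I[3,3]^2.
HN type (ℓ=4): μ^(1)=7; μ^(2)=13/3; μ^(3)=-1; μ^(4)=-25

((1, 1, 0); (1, 1, 1); (0, 0, 2); (0, 1, 0))


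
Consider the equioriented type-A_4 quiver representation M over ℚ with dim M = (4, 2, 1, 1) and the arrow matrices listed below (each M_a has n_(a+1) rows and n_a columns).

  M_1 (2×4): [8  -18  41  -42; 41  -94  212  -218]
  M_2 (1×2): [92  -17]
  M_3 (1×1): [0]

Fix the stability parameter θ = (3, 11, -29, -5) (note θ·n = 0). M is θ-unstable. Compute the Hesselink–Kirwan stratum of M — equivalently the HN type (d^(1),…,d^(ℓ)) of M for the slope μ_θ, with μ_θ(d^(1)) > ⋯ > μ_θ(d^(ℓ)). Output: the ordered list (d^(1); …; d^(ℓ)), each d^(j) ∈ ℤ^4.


Barcode: M ≅ I[1,1]^2, I[1,2], I[1,3], I[4,4]. HN layers by μ_θ (3 steps, strictly decreasing):
  μ^(1)=11; μ^(2)=3; μ^(3)=-5

((0, 1, 0, 0); (3, 0, 0, 0); (1, 1, 1, 1))


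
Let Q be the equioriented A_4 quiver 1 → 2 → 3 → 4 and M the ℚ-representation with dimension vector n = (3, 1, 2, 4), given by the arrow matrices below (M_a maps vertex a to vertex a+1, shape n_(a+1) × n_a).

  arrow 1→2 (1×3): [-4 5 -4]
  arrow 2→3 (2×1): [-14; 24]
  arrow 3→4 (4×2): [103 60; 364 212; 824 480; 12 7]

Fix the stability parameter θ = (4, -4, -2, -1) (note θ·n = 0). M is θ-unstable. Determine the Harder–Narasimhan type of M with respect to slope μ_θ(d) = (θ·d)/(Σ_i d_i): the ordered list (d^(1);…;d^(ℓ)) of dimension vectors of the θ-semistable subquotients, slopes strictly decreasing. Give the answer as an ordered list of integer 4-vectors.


Via rank(M_{q-1}∘⋯∘M_p): M ≅ I[1,1]^2, I[1,4], I[3,4], I[4,4]^2.
μ_θ-semistable layers: μ^(1)=4; μ^(2)=-3/4; μ^(3)=-1; μ^(4)=-2

((2, 0, 0, 0); (1, 1, 1, 1); (0, 0, 0, 3); (0, 0, 1, 0))


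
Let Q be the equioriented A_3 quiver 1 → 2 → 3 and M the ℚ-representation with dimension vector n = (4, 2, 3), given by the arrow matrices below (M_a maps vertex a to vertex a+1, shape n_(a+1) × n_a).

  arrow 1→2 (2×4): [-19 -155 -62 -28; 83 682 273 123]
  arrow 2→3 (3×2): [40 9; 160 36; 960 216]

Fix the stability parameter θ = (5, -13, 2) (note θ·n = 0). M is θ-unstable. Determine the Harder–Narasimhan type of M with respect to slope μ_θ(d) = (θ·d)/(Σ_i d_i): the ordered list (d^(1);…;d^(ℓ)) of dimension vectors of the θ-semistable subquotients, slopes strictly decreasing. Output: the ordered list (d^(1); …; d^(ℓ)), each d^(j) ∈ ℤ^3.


Via rank(M_{q-1}∘⋯∘M_p): M ≅ I[1,1]^2, I[1,2], I[1,3], I[3,3]^2.
μ_θ-semistable layers: μ^(1)=5; μ^(2)=2; μ^(3)=-4

((2, 0, 0); (0, 0, 3); (2, 2, 0))


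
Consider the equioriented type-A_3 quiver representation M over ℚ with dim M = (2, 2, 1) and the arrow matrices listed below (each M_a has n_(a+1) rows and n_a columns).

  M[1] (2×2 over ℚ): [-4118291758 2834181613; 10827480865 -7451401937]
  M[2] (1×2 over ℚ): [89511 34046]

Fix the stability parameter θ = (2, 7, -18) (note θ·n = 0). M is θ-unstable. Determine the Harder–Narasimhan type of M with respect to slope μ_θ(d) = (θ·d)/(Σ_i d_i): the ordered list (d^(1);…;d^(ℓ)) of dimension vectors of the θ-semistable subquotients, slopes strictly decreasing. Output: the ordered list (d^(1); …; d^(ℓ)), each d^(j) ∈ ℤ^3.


Via rank(M_{q-1}∘⋯∘M_p): M ≅ I[1,2], I[1,3].
μ_θ-semistable layers: μ^(1)=7; μ^(2)=2; μ^(3)=-3

((0, 1, 0); (1, 0, 0); (1, 1, 1))


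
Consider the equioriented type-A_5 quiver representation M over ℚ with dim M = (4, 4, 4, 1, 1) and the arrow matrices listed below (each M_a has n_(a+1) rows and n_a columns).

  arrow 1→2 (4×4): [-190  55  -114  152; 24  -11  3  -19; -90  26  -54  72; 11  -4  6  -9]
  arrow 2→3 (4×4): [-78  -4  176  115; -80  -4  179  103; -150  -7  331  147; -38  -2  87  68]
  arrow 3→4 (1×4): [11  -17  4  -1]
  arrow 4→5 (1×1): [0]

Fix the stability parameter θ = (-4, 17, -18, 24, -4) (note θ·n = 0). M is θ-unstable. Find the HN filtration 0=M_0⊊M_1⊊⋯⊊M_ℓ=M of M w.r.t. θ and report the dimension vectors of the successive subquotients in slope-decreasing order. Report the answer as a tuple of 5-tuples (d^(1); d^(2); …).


Interval decomposition of M: I[1,3]^3, I[1,4], I[5,5].
HN type (ℓ=3): μ^(1)=24; μ^(2)=-1/2; μ^(3)=-4

((0, 0, 0, 1, 0); (0, 4, 4, 0, 0); (4, 0, 0, 0, 1))


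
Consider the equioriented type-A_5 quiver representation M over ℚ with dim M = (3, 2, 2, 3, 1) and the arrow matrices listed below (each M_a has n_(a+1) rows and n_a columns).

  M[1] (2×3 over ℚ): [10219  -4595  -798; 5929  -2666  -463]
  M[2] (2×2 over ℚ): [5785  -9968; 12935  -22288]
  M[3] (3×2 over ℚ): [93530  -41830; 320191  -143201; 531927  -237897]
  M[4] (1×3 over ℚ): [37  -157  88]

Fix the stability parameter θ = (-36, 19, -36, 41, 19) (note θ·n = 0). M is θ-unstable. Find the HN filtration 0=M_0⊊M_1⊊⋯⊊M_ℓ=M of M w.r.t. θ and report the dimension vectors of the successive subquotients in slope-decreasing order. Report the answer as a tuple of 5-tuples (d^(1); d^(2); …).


Barcode: M ≅ I[1,1], I[1,2], I[1,3], I[3,5], I[4,4]^2. HN layers by μ_θ (5 steps, strictly decreasing):
  μ^(1)=41; μ^(2)=30; μ^(3)=19; μ^(4)=-17/2; μ^(5)=-36

((0, 0, 0, 2, 0); (0, 0, 0, 1, 1); (0, 1, 0, 0, 0); (0, 1, 1, 0, 0); (3, 0, 1, 0, 0))


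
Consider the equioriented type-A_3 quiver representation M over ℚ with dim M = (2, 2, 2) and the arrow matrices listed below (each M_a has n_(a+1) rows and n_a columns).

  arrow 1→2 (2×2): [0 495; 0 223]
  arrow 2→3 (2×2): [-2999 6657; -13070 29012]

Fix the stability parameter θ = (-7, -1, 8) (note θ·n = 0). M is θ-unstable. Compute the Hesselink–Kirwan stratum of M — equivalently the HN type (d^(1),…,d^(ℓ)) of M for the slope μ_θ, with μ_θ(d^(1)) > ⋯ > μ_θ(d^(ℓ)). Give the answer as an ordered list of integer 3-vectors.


Via rank(M_{q-1}∘⋯∘M_p): M ≅ I[1,1], I[1,3], I[2,3].
μ_θ-semistable layers: μ^(1)=8; μ^(2)=-1; μ^(3)=-7

((0, 0, 2); (0, 2, 0); (2, 0, 0))


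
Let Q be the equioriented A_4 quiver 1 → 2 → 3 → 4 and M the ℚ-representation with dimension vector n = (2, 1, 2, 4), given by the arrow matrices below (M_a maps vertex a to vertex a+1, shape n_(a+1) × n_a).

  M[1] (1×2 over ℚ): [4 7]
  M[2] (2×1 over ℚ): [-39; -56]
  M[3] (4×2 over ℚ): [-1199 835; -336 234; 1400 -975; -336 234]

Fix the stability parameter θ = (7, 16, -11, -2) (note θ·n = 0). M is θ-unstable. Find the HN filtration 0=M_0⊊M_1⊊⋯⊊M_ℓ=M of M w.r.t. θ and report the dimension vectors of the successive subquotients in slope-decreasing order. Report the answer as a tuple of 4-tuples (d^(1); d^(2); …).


Barcode: M ≅ I[1,1], I[1,4], I[3,4], I[4,4]^2. HN layers by μ_θ (4 steps, strictly decreasing):
  μ^(1)=7; μ^(2)=5/2; μ^(3)=-2; μ^(4)=-11

((1, 0, 0, 0); (1, 1, 1, 1); (0, 0, 0, 3); (0, 0, 1, 0))


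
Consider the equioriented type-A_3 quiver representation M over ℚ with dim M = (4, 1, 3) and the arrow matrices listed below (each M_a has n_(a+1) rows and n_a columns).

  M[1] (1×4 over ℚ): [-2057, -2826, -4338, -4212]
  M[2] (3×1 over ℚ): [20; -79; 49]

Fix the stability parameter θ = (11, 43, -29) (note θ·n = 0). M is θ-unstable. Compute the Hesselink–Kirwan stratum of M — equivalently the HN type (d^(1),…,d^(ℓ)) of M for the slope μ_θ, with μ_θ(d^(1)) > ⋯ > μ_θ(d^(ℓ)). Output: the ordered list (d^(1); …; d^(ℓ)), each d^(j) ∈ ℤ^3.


Via rank(M_{q-1}∘⋯∘M_p): M ≅ I[1,1]^3, I[1,3], I[3,3]^2.
μ_θ-semistable layers: μ^(1)=11; μ^(2)=25/3; μ^(3)=-29

((3, 0, 0); (1, 1, 1); (0, 0, 2))


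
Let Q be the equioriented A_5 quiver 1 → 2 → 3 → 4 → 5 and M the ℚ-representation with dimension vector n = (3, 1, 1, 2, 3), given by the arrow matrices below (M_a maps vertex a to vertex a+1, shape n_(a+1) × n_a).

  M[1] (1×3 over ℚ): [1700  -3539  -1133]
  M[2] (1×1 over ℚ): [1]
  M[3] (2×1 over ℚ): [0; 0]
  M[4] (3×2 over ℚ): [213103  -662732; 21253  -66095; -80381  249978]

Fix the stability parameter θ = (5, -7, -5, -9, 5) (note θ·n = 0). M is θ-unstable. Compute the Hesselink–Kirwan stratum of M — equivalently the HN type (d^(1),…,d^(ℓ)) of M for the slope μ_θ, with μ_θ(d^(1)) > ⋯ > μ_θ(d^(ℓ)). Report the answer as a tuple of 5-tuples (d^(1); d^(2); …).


Barcode: M ≅ I[1,1]^2, I[1,3], I[4,5]^2, I[5,5]. HN layers by μ_θ (3 steps, strictly decreasing):
  μ^(1)=5; μ^(2)=-7/3; μ^(3)=-9

((2, 0, 0, 0, 3); (1, 1, 1, 0, 0); (0, 0, 0, 2, 0))


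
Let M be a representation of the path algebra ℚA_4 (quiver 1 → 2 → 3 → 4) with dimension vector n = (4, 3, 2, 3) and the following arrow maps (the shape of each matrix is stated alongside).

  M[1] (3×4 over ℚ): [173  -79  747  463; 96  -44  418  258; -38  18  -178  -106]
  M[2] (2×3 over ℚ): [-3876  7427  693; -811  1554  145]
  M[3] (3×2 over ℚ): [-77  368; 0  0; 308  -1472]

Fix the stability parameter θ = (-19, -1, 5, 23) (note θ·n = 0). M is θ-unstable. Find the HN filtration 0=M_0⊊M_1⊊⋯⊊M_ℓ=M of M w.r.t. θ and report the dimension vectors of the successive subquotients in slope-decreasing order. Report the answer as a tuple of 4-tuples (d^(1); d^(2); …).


Via rank(M_{q-1}∘⋯∘M_p): M ≅ I[1,1]^2, I[1,3], I[1,4], I[2,2], I[4,4]^2.
μ_θ-semistable layers: μ^(1)=23; μ^(2)=5; μ^(3)=-1; μ^(4)=-19

((0, 0, 0, 3); (0, 0, 2, 0); (0, 3, 0, 0); (4, 0, 0, 0))


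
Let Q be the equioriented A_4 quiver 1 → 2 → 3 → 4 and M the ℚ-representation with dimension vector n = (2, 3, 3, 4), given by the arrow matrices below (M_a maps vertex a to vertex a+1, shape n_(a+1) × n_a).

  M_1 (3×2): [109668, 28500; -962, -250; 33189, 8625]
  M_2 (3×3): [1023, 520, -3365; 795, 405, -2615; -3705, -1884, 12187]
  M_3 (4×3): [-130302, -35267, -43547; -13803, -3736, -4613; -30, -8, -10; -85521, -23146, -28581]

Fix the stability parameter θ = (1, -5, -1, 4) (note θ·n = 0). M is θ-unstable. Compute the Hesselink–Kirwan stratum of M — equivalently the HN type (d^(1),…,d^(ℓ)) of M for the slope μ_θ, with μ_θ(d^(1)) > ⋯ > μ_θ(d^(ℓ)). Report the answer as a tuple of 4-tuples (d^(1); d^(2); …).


Interval decomposition of M: I[1,1], I[1,3], I[2,2], I[2,4], I[3,4], I[4,4]^2.
HN type (ℓ=5): μ^(1)=4; μ^(2)=1; μ^(3)=-1; μ^(4)=-2; μ^(5)=-5

((0, 0, 0, 4); (1, 0, 0, 0); (0, 0, 3, 0); (1, 1, 0, 0); (0, 2, 0, 0))


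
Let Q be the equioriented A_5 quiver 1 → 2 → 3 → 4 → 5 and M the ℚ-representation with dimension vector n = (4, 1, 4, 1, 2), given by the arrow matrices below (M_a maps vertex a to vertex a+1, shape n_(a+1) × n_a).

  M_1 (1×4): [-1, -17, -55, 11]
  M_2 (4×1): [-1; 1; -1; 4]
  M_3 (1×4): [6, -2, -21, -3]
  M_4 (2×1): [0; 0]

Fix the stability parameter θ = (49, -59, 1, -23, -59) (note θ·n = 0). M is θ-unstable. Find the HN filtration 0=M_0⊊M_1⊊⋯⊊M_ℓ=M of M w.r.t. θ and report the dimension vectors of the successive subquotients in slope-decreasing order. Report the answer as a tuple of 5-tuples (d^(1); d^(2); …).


Interval decomposition of M: I[1,1]^3, I[1,4], I[3,3]^3, I[5,5]^2.
HN type (ℓ=4): μ^(1)=49; μ^(2)=1; μ^(3)=-8; μ^(4)=-59

((3, 0, 0, 0, 0); (0, 0, 3, 0, 0); (1, 1, 1, 1, 0); (0, 0, 0, 0, 2))


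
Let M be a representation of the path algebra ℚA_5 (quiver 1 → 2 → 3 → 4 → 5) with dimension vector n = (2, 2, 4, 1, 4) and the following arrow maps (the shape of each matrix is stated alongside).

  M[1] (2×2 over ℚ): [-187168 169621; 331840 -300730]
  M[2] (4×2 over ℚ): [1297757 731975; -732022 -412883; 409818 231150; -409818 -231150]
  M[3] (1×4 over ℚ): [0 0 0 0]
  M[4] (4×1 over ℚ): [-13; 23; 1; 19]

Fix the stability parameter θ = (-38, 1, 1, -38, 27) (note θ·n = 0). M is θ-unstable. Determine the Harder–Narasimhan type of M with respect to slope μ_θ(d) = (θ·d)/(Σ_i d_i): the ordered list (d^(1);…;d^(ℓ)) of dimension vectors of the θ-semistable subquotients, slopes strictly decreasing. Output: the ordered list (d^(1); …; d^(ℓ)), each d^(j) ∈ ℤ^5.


Interval decomposition of M: I[1,1], I[1,3], I[2,3], I[3,3]^2, I[4,5], I[5,5]^3.
HN type (ℓ=3): μ^(1)=27; μ^(2)=1; μ^(3)=-38

((0, 0, 0, 0, 4); (0, 2, 4, 0, 0); (2, 0, 0, 1, 0))


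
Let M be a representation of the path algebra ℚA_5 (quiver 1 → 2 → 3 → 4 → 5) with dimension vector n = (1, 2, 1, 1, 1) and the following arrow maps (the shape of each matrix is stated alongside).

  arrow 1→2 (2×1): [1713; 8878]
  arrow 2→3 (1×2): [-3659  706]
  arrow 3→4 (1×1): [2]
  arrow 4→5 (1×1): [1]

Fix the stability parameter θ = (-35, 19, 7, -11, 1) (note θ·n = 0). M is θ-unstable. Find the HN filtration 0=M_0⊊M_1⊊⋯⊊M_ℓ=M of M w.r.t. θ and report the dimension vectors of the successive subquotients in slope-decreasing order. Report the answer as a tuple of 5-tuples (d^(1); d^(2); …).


Barcode: M ≅ I[1,5], I[2,2]. HN layers by μ_θ (3 steps, strictly decreasing):
  μ^(1)=19; μ^(2)=4; μ^(3)=-35

((0, 1, 0, 0, 0); (0, 1, 1, 1, 1); (1, 0, 0, 0, 0))


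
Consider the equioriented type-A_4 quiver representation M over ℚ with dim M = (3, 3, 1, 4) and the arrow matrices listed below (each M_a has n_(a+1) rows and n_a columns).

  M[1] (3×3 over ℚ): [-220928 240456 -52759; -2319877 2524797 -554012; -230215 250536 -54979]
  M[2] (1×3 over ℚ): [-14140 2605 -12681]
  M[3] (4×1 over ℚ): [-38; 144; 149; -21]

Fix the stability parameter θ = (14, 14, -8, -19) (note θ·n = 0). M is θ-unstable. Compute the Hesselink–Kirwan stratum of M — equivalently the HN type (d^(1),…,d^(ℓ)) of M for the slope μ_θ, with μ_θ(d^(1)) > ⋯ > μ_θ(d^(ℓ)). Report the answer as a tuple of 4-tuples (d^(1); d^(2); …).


Via rank(M_{q-1}∘⋯∘M_p): M ≅ I[1,2]^2, I[1,4], I[4,4]^3.
μ_θ-semistable layers: μ^(1)=14; μ^(2)=1/4; μ^(3)=-19

((2, 2, 0, 0); (1, 1, 1, 1); (0, 0, 0, 3))


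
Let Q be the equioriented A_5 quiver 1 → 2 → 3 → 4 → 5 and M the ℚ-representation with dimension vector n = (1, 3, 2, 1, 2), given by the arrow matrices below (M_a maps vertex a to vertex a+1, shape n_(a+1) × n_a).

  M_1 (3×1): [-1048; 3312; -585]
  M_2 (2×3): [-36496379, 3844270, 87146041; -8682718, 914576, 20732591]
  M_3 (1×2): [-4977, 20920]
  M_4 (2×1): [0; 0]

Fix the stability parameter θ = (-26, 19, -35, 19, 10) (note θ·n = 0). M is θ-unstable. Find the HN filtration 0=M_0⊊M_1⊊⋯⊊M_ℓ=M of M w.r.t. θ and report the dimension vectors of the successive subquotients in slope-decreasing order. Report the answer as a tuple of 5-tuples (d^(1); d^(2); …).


Barcode: M ≅ I[1,4], I[2,2], I[2,3], I[5,5]^2. HN layers by μ_θ (4 steps, strictly decreasing):
  μ^(1)=19; μ^(2)=10; μ^(3)=-8; μ^(4)=-26

((0, 1, 0, 1, 0); (0, 0, 0, 0, 2); (0, 2, 2, 0, 0); (1, 0, 0, 0, 0))


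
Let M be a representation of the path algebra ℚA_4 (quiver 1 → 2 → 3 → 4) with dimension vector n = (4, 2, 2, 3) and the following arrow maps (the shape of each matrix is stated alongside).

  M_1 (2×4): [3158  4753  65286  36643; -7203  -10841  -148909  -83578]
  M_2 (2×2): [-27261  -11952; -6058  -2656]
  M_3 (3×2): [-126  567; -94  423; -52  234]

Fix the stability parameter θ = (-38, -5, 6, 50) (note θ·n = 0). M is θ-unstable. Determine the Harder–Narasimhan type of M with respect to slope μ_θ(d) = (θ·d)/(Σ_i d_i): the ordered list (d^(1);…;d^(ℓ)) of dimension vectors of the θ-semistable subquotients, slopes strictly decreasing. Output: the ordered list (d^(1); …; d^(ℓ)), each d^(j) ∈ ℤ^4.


Via rank(M_{q-1}∘⋯∘M_p): M ≅ I[1,1]^2, I[1,2], I[1,3], I[3,4], I[4,4]^2.
μ_θ-semistable layers: μ^(1)=50; μ^(2)=6; μ^(3)=-5; μ^(4)=-38

((0, 0, 0, 3); (0, 0, 2, 0); (0, 2, 0, 0); (4, 0, 0, 0))


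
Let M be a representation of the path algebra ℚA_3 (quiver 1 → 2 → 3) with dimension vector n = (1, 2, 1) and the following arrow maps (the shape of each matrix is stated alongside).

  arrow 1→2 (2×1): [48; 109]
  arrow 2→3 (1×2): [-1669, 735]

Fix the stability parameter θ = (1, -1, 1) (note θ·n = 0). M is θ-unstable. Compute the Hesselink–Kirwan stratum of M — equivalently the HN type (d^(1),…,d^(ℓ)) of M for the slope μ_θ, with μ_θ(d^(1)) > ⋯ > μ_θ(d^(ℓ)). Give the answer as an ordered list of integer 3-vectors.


Barcode: M ≅ I[1,3], I[2,2]. HN layers by μ_θ (3 steps, strictly decreasing):
  μ^(1)=1; μ^(2)=0; μ^(3)=-1

((0, 0, 1); (1, 1, 0); (0, 1, 0))


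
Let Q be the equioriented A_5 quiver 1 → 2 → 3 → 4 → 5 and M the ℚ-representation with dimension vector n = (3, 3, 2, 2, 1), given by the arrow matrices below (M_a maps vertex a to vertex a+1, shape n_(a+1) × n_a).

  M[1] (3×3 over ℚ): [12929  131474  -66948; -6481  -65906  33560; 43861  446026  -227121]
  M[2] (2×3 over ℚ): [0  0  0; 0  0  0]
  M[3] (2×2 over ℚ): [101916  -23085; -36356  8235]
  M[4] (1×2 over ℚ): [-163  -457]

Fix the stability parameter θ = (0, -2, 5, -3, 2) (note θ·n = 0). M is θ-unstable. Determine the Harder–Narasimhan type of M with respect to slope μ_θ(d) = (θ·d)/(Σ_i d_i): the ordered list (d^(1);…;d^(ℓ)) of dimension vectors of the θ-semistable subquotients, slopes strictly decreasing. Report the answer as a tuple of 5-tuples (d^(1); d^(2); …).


Interval decomposition of M: I[1,1], I[1,2]^2, I[2,2], I[3,3], I[3,5], I[4,4].
HN type (ℓ=7): μ^(1)=5; μ^(2)=2; μ^(3)=1; μ^(4)=0; μ^(5)=-1; μ^(6)=-2; μ^(7)=-3

((0, 0, 1, 0, 0); (0, 0, 0, 0, 1); (0, 0, 1, 1, 0); (1, 0, 0, 0, 0); (2, 2, 0, 0, 0); (0, 1, 0, 0, 0); (0, 0, 0, 1, 0))


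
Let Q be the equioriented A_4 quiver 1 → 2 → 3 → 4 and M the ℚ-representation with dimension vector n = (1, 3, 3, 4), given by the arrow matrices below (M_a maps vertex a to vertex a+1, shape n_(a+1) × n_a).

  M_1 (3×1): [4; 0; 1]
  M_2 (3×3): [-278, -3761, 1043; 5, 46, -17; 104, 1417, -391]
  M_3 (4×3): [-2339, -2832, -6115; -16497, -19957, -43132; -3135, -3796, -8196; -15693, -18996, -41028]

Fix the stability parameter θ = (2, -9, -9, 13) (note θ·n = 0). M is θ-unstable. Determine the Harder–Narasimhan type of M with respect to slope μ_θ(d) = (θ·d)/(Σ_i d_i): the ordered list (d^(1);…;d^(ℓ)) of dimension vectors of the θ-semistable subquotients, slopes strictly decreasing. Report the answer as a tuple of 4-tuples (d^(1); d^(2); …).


Via rank(M_{q-1}∘⋯∘M_p): M ≅ I[1,4], I[2,4]^2, I[4,4].
μ_θ-semistable layers: μ^(1)=13; μ^(2)=-16/3; μ^(3)=-9

((0, 0, 0, 4); (1, 1, 1, 0); (0, 2, 2, 0))


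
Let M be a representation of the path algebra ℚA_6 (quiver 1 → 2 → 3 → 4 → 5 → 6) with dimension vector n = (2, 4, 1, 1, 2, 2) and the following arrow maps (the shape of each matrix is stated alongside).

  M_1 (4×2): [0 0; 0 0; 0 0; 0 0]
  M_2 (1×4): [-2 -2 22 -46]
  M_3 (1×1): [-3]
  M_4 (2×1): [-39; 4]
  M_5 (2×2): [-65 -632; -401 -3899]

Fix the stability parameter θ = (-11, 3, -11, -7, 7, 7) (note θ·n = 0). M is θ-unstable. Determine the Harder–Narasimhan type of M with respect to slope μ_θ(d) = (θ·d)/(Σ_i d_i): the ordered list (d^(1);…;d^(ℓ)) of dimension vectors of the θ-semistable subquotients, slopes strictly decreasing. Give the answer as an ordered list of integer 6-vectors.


Interval decomposition of M: I[1,1]^2, I[2,2]^3, I[2,6], I[5,6].
HN type (ℓ=4): μ^(1)=7; μ^(2)=3; μ^(3)=-5; μ^(4)=-11

((0, 0, 0, 0, 2, 2); (0, 3, 0, 0, 0, 0); (0, 1, 1, 1, 0, 0); (2, 0, 0, 0, 0, 0))


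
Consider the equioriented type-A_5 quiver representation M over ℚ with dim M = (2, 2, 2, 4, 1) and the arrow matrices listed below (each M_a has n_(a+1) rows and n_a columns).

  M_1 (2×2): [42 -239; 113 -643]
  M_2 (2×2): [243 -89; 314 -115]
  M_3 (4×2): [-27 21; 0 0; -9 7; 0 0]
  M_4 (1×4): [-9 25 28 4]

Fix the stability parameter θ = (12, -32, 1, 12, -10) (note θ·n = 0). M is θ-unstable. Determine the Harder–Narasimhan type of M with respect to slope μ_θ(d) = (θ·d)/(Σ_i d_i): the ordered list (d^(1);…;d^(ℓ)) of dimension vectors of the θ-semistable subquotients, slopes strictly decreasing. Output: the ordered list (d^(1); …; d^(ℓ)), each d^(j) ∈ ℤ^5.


Interval decomposition of M: I[1,3], I[1,5], I[4,4]^3.
HN type (ℓ=3): μ^(1)=12; μ^(2)=1; μ^(3)=-10

((0, 0, 0, 3, 0); (0, 0, 2, 1, 1); (2, 2, 0, 0, 0))


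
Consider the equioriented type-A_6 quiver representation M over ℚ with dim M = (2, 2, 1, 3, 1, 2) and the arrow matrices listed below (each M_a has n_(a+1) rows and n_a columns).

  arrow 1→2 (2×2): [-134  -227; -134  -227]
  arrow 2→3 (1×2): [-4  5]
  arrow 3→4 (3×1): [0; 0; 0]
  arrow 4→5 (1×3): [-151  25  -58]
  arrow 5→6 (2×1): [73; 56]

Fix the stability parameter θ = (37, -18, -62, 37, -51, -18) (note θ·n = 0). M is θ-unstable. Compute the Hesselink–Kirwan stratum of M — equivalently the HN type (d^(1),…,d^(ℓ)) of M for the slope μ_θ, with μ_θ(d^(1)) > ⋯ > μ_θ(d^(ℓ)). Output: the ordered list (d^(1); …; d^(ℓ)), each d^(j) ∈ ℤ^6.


Via rank(M_{q-1}∘⋯∘M_p): M ≅ I[1,1], I[1,3], I[2,2], I[4,4]^2, I[4,6], I[6,6].
μ_θ-semistable layers: μ^(1)=37; μ^(2)=-32/3; μ^(3)=-43/3; μ^(4)=-18

((1, 0, 0, 2, 0, 0); (0, 0, 0, 1, 1, 1); (1, 1, 1, 0, 0, 0); (0, 1, 0, 0, 0, 1))


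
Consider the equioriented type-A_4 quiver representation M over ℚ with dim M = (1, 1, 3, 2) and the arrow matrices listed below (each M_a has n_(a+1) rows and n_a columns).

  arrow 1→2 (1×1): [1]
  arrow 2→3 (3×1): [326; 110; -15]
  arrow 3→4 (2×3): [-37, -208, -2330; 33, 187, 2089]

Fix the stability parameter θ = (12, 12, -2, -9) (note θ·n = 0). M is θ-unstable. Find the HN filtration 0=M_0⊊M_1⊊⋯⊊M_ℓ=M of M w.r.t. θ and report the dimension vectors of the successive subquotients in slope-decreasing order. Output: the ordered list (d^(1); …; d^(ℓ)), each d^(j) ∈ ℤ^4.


Barcode: M ≅ I[1,4], I[3,3], I[3,4]. HN layers by μ_θ (3 steps, strictly decreasing):
  μ^(1)=13/4; μ^(2)=-2; μ^(3)=-11/2

((1, 1, 1, 1); (0, 0, 1, 0); (0, 0, 1, 1))


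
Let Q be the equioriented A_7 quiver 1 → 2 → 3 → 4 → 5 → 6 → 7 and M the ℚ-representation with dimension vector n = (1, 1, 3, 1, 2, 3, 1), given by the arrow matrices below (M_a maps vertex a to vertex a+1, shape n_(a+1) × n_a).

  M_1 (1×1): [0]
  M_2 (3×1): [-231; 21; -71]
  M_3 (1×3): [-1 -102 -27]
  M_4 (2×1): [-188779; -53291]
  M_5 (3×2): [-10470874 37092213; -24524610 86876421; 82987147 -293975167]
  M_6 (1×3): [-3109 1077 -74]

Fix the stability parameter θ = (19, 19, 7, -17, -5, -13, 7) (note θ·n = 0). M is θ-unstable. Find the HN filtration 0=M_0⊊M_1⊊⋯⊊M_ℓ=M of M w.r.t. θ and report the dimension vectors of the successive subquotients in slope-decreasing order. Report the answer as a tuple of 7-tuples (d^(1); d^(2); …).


Barcode: M ≅ I[1,1], I[2,6], I[3,3]^2, I[5,7], I[6,6]. HN layers by μ_θ (5 steps, strictly decreasing):
  μ^(1)=19; μ^(2)=7; μ^(3)=-9/5; μ^(4)=-9; μ^(5)=-13

((1, 0, 0, 0, 0, 0, 0); (0, 0, 2, 0, 0, 0, 1); (0, 1, 1, 1, 1, 1, 0); (0, 0, 0, 0, 1, 1, 0); (0, 0, 0, 0, 0, 1, 0))


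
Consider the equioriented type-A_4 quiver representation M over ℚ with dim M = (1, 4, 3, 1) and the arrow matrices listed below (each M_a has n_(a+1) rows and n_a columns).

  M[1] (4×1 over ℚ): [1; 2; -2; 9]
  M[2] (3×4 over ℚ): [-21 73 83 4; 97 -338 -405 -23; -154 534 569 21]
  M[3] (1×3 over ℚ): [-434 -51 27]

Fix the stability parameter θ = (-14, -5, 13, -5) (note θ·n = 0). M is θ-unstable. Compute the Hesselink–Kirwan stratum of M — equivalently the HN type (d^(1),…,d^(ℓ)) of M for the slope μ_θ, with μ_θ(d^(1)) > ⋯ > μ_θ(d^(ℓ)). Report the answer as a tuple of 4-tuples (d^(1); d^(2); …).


Via rank(M_{q-1}∘⋯∘M_p): M ≅ I[1,4], I[2,2], I[2,3]^2.
μ_θ-semistable layers: μ^(1)=13; μ^(2)=4; μ^(3)=-5; μ^(4)=-14

((0, 0, 2, 0); (0, 0, 1, 1); (0, 4, 0, 0); (1, 0, 0, 0))


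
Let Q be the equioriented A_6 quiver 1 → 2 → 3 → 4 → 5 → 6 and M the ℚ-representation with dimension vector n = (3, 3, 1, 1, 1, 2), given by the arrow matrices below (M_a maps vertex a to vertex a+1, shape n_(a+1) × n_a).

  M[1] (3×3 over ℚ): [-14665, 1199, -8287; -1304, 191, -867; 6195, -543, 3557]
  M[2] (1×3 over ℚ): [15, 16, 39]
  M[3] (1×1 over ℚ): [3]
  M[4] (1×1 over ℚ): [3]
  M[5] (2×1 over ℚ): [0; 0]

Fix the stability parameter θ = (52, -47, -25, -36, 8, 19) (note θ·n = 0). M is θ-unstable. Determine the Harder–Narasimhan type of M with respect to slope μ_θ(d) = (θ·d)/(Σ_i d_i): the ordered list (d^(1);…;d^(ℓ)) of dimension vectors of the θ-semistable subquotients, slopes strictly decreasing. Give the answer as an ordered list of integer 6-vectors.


Interval decomposition of M: I[1,2]^2, I[1,5], I[6,6]^2.
HN type (ℓ=4): μ^(1)=19; μ^(2)=8; μ^(3)=5/2; μ^(4)=-14

((0, 0, 0, 0, 0, 2); (0, 0, 0, 0, 1, 0); (2, 2, 0, 0, 0, 0); (1, 1, 1, 1, 0, 0))


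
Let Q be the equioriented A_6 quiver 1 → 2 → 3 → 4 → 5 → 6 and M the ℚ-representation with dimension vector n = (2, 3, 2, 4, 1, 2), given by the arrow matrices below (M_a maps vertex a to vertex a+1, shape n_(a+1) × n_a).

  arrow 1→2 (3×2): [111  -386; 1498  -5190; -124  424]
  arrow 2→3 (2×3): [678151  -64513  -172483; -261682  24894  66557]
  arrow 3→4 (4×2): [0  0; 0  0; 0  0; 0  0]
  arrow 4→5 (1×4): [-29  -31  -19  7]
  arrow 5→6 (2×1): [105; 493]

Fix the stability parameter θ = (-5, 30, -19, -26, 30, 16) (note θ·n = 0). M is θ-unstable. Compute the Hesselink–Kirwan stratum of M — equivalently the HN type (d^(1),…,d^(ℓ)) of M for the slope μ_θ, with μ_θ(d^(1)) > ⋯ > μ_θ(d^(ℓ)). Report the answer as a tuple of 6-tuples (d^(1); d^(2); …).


Interval decomposition of M: I[1,3]^2, I[2,2], I[4,4]^3, I[4,6], I[6,6].
HN type (ℓ=6): μ^(1)=30; μ^(2)=23; μ^(3)=16; μ^(4)=11/2; μ^(5)=-5; μ^(6)=-26

((0, 1, 0, 0, 0, 0); (0, 0, 0, 0, 1, 1); (0, 0, 0, 0, 0, 1); (0, 2, 2, 0, 0, 0); (2, 0, 0, 0, 0, 0); (0, 0, 0, 4, 0, 0))


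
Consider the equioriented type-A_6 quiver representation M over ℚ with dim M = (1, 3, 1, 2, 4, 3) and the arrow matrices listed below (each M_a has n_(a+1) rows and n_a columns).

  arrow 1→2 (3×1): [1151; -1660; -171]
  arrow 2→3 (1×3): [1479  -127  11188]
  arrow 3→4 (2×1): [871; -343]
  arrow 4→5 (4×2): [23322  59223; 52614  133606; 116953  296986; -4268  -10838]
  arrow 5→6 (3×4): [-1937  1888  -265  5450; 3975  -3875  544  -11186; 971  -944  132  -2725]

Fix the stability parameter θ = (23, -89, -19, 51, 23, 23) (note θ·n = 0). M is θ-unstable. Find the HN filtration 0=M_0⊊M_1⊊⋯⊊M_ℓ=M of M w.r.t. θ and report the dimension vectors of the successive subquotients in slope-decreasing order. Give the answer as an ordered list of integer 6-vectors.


Via rank(M_{q-1}∘⋯∘M_p): M ≅ I[1,6], I[2,2]^2, I[4,6], I[5,5], I[5,6].
μ_θ-semistable layers: μ^(1)=97/3; μ^(2)=23; μ^(3)=-19; μ^(4)=-33; μ^(5)=-89

((0, 0, 0, 2, 2, 2); (0, 0, 0, 0, 2, 1); (0, 0, 1, 0, 0, 0); (1, 1, 0, 0, 0, 0); (0, 2, 0, 0, 0, 0))


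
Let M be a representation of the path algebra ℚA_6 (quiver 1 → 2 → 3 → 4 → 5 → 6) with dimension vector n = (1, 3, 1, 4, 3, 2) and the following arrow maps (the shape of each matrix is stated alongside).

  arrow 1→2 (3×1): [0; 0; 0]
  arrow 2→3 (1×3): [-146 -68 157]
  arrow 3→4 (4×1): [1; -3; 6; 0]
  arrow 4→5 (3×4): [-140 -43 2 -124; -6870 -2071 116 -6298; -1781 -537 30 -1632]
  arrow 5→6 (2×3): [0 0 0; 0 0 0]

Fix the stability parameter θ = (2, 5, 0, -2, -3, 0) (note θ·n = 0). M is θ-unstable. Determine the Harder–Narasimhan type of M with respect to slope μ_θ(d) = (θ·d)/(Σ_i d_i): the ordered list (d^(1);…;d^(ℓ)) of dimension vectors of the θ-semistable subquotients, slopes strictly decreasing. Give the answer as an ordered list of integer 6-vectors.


Barcode: M ≅ I[1,1], I[2,2]^2, I[2,5], I[4,4], I[4,5]^2, I[6,6]^2. HN layers by μ_θ (5 steps, strictly decreasing):
  μ^(1)=5; μ^(2)=2; μ^(3)=0; μ^(4)=-2; μ^(5)=-5/2

((0, 2, 0, 0, 0, 0); (1, 0, 0, 0, 0, 0); (0, 1, 1, 1, 1, 2); (0, 0, 0, 1, 0, 0); (0, 0, 0, 2, 2, 0))


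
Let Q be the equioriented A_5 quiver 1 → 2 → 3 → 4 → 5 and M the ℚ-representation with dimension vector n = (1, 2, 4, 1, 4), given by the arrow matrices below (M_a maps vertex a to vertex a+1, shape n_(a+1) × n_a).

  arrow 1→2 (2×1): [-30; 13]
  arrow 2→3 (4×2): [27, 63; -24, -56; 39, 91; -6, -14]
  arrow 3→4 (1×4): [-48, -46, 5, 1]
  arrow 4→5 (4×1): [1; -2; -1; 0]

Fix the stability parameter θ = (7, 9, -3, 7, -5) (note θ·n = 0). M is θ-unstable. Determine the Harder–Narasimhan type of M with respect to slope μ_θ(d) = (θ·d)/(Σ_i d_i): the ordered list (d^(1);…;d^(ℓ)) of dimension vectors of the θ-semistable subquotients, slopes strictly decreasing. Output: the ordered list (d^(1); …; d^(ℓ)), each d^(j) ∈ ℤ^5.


Interval decomposition of M: I[1,5], I[2,2], I[3,3]^3, I[5,5]^3.
HN type (ℓ=4): μ^(1)=9; μ^(2)=3; μ^(3)=-3; μ^(4)=-5

((0, 1, 0, 0, 0); (1, 1, 1, 1, 1); (0, 0, 3, 0, 0); (0, 0, 0, 0, 3))


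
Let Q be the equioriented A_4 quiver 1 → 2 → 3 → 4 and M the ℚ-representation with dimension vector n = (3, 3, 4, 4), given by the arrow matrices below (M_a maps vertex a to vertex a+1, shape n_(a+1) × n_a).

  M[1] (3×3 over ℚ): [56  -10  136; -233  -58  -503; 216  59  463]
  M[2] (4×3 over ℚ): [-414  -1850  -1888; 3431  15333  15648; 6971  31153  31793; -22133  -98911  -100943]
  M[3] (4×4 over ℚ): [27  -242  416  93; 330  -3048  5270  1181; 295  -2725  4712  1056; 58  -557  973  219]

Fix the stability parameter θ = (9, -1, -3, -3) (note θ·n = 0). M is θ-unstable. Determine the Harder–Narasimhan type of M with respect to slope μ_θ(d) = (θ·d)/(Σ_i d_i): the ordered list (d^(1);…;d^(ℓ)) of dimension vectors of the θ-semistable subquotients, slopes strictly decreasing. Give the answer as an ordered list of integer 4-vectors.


Barcode: M ≅ I[1,2], I[1,4]^2, I[3,4]^2. HN layers by μ_θ (3 steps, strictly decreasing):
  μ^(1)=4; μ^(2)=1/2; μ^(3)=-3

((1, 1, 0, 0); (2, 2, 2, 2); (0, 0, 2, 2))


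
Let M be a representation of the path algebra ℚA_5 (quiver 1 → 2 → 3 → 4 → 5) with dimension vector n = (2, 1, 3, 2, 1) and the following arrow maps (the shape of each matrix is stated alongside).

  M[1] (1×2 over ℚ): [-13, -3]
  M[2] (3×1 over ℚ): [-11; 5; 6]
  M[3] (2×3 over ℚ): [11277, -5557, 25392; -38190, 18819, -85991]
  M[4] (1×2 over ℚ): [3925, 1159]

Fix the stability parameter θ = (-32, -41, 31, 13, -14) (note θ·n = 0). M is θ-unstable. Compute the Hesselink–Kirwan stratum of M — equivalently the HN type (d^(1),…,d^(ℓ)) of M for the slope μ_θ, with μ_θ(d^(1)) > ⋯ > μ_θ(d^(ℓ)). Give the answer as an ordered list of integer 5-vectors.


Barcode: M ≅ I[1,1], I[1,5], I[3,3], I[3,4]. HN layers by μ_θ (5 steps, strictly decreasing):
  μ^(1)=31; μ^(2)=22; μ^(3)=10; μ^(4)=-32; μ^(5)=-73/2

((0, 0, 1, 0, 0); (0, 0, 1, 1, 0); (0, 0, 1, 1, 1); (1, 0, 0, 0, 0); (1, 1, 0, 0, 0))


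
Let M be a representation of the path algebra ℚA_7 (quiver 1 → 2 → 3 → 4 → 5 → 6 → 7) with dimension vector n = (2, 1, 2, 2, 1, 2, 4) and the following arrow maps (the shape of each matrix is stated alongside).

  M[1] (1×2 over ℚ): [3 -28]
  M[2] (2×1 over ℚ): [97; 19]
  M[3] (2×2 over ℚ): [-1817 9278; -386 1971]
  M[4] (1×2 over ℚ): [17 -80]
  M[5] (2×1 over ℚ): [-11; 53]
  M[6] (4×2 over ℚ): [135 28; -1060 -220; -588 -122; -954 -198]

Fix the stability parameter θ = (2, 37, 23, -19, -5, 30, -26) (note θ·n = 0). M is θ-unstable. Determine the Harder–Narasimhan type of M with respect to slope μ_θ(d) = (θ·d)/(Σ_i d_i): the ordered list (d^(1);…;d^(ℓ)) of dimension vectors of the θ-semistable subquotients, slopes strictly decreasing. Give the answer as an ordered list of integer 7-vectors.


Via rank(M_{q-1}∘⋯∘M_p): M ≅ I[1,1], I[1,7], I[3,4], I[6,7], I[7,7]^2.
μ_θ-semistable layers: μ^(1)=20/3; μ^(2)=2; μ^(3)=-26

((0, 1, 1, 1, 1, 1, 1); (2, 0, 1, 1, 0, 1, 1); (0, 0, 0, 0, 0, 0, 2))


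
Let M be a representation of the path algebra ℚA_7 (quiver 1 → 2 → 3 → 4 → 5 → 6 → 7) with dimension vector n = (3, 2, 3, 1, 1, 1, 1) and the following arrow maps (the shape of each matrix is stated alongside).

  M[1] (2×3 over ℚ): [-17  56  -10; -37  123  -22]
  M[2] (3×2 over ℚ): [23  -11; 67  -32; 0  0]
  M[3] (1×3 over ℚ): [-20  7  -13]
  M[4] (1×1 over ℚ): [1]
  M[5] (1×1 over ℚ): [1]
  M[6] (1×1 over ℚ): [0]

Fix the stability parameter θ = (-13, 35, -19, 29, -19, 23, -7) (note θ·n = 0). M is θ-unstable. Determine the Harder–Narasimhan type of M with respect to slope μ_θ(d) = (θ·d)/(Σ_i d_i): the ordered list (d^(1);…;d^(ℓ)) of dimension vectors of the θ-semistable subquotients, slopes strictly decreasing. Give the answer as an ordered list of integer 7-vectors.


Barcode: M ≅ I[1,1], I[1,3], I[1,6], I[3,3], I[7,7]. HN layers by μ_θ (6 steps, strictly decreasing):
  μ^(1)=23; μ^(2)=8; μ^(3)=13/2; μ^(4)=-7; μ^(5)=-13; μ^(6)=-19

((0, 0, 0, 0, 0, 1, 0); (0, 1, 1, 0, 0, 0, 0); (0, 1, 1, 1, 1, 0, 0); (0, 0, 0, 0, 0, 0, 1); (3, 0, 0, 0, 0, 0, 0); (0, 0, 1, 0, 0, 0, 0))


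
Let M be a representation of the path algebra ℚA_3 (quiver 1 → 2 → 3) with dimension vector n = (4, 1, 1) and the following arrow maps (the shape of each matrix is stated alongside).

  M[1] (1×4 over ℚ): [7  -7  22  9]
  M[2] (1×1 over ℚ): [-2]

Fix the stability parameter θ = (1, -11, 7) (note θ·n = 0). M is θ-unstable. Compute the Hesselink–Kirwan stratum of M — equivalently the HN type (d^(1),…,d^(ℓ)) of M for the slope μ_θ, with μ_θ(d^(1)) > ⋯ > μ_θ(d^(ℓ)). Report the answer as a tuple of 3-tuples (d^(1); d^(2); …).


Barcode: M ≅ I[1,1]^3, I[1,3]. HN layers by μ_θ (3 steps, strictly decreasing):
  μ^(1)=7; μ^(2)=1; μ^(3)=-5

((0, 0, 1); (3, 0, 0); (1, 1, 0))


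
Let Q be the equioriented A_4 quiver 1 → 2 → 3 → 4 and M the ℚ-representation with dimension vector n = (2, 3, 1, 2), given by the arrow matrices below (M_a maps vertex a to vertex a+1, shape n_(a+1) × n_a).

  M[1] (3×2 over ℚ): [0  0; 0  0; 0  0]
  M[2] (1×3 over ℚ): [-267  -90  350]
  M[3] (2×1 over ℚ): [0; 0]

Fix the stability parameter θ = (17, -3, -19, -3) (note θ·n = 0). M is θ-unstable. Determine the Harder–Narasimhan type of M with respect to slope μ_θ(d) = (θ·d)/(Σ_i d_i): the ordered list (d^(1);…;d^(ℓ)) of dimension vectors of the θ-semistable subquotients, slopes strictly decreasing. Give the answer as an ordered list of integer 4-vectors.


Interval decomposition of M: I[1,1]^2, I[2,2]^2, I[2,3], I[4,4]^2.
HN type (ℓ=3): μ^(1)=17; μ^(2)=-3; μ^(3)=-11

((2, 0, 0, 0); (0, 2, 0, 2); (0, 1, 1, 0))


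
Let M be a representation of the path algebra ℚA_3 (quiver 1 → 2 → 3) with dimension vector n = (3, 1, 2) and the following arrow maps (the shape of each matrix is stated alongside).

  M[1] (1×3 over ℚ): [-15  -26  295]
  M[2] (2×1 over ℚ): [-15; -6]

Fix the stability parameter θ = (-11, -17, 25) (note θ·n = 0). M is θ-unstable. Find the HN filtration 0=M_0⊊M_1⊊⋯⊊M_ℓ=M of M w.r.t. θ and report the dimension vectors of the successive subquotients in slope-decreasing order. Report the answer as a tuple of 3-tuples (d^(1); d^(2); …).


Interval decomposition of M: I[1,1]^2, I[1,3], I[3,3].
HN type (ℓ=3): μ^(1)=25; μ^(2)=-11; μ^(3)=-14

((0, 0, 2); (2, 0, 0); (1, 1, 0))


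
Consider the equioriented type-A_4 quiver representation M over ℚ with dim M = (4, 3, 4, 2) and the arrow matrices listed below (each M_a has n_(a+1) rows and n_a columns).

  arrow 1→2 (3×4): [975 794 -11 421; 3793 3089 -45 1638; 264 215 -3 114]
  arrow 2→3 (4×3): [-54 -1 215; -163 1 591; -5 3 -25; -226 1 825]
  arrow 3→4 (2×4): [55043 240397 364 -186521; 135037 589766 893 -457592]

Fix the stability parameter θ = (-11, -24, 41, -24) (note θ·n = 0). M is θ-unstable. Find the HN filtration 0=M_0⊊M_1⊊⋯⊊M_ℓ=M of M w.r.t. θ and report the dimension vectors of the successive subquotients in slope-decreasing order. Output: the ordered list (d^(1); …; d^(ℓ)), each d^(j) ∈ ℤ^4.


Barcode: M ≅ I[1,1], I[1,3], I[1,4]^2, I[3,3]. HN layers by μ_θ (4 steps, strictly decreasing):
  μ^(1)=41; μ^(2)=17/2; μ^(3)=-11; μ^(4)=-35/2

((0, 0, 2, 0); (0, 0, 2, 2); (1, 0, 0, 0); (3, 3, 0, 0))


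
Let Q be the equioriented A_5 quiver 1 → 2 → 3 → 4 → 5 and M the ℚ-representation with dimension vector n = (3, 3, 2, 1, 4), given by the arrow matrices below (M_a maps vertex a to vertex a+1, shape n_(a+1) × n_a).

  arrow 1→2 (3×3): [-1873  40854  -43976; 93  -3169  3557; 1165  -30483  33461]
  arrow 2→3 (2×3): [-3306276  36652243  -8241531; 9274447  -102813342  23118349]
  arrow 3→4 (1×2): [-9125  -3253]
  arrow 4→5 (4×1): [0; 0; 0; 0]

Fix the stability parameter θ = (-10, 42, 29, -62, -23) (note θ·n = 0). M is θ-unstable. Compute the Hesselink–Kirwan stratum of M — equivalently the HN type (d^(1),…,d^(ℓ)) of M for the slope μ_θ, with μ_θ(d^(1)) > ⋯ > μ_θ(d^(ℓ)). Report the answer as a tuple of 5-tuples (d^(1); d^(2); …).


Via rank(M_{q-1}∘⋯∘M_p): M ≅ I[1,2], I[1,3], I[1,4], I[5,5]^4.
μ_θ-semistable layers: μ^(1)=42; μ^(2)=71/2; μ^(3)=3; μ^(4)=-10; μ^(5)=-23

((0, 1, 0, 0, 0); (0, 1, 1, 0, 0); (0, 1, 1, 1, 0); (3, 0, 0, 0, 0); (0, 0, 0, 0, 4))


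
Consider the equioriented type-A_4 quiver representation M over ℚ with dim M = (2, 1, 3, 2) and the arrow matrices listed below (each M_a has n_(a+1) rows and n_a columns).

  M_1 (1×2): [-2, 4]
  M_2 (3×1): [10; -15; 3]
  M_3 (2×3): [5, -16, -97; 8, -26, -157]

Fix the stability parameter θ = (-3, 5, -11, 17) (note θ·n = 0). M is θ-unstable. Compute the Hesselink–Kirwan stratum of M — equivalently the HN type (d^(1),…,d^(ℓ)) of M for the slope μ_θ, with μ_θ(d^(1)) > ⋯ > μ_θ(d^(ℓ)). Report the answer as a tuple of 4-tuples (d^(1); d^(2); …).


Barcode: M ≅ I[1,1], I[1,4], I[3,3], I[3,4]. HN layers by μ_θ (3 steps, strictly decreasing):
  μ^(1)=17; μ^(2)=-3; μ^(3)=-11

((0, 0, 0, 2); (2, 1, 1, 0); (0, 0, 2, 0))


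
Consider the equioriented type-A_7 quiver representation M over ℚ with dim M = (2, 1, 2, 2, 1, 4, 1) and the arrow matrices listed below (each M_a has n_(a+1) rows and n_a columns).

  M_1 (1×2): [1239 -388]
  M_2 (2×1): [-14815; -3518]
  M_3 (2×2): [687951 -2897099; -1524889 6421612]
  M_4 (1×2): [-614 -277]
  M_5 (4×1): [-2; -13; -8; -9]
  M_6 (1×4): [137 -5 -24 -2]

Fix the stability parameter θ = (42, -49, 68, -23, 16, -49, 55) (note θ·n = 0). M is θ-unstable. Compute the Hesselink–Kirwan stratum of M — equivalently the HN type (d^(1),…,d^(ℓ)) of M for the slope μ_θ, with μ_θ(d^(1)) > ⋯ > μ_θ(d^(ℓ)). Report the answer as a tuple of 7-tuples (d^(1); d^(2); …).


Via rank(M_{q-1}∘⋯∘M_p): M ≅ I[1,1], I[1,7], I[3,4], I[6,6]^3.
μ_θ-semistable layers: μ^(1)=55; μ^(2)=42; μ^(3)=45/2; μ^(4)=3; μ^(5)=-7/2; μ^(6)=-49

((0, 0, 0, 0, 0, 0, 1); (1, 0, 0, 0, 0, 0, 0); (0, 0, 1, 1, 0, 0, 0); (0, 0, 1, 1, 1, 1, 0); (1, 1, 0, 0, 0, 0, 0); (0, 0, 0, 0, 0, 3, 0))
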